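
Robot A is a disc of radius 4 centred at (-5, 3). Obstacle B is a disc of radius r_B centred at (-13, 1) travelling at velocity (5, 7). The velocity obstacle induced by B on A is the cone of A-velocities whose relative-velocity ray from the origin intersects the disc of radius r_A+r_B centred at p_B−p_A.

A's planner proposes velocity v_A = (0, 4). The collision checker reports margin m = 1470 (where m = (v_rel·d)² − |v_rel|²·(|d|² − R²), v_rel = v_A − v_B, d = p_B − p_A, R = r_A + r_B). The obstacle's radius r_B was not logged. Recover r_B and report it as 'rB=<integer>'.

m = 1470
d = (-8, -2);  v_rel = (-5, -3),  |v_rel|² = 34
v_rel×d = (-5)·(-2) − (-3)·(-8) = -14
since m = R²·34 − (-14)²:  R² = (196 + 1470) / 34 = 49
R = √49 = 7  ⇒  r_B = 7 − 4 = 3

rB=3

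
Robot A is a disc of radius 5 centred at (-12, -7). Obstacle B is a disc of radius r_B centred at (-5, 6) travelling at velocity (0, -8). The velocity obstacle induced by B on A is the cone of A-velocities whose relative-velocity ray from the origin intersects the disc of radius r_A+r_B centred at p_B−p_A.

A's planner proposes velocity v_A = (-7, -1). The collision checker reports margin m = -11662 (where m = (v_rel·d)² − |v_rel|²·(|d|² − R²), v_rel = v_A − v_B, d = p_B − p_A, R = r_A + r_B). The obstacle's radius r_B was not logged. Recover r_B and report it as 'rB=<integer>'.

m = -11662
d = (7, 13);  v_rel = (-7, 7),  |v_rel|² = 98
v_rel×d = (-7)·(13) − (7)·(7) = -140
since m = R²·98 − (-140)²:  R² = (19600 + -11662) / 98 = 81
R = √81 = 9  ⇒  r_B = 9 − 5 = 4

rB=4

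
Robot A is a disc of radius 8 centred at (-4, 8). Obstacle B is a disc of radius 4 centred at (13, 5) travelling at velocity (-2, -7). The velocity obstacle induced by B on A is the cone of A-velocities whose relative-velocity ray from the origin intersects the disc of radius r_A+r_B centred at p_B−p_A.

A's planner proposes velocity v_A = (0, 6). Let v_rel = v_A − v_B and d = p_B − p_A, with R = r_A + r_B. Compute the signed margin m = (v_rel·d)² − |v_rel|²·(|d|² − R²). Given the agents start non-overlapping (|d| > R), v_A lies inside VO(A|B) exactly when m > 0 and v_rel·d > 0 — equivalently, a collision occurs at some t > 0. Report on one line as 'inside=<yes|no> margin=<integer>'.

d = (17, -3),  |d|² = 298;  R = 8+4 = 12,  c = 298−12² = 154
v_rel = (2, 13),  |v_rel|² = 173;  v_rel·d = (2)·(17) + (13)·(-3) = -5
173·t² + 10·t + 154 = 0  ⇒  m = (-5)² − 173·154 = -26617
m = -26617 < 0,  v_rel·d = -5 < 0  ⇒  outside

inside=no margin=-26617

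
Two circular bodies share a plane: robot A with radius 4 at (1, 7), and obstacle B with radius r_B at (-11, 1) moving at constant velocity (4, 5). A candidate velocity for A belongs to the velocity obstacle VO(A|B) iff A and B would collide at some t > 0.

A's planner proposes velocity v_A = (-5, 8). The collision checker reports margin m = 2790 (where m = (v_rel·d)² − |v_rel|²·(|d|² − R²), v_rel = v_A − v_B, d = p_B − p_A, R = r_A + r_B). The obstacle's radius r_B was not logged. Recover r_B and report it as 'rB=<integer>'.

m = 2790
d = (-12, -6);  v_rel = (-9, 3),  |v_rel|² = 90
v_rel×d = (-9)·(-6) − (3)·(-12) = 90
since m = R²·90 − 90²:  R² = (8100 + 2790) / 90 = 121
R = √121 = 11  ⇒  r_B = 11 − 4 = 7

rB=7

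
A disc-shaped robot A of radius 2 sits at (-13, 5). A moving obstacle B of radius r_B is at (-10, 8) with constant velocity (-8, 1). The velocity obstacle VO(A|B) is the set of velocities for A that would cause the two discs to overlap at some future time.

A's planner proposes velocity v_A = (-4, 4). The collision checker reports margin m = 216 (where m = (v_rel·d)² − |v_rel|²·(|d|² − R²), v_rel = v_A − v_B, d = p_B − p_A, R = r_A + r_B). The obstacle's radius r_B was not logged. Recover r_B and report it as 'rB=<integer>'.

m = 216
d = (3, 3);  v_rel = (4, 3),  |v_rel|² = 25
v_rel×d = (4)·(3) − (3)·(3) = 3
since m = R²·25 − 3²:  R² = (9 + 216) / 25 = 9
R = √9 = 3  ⇒  r_B = 3 − 2 = 1

rB=1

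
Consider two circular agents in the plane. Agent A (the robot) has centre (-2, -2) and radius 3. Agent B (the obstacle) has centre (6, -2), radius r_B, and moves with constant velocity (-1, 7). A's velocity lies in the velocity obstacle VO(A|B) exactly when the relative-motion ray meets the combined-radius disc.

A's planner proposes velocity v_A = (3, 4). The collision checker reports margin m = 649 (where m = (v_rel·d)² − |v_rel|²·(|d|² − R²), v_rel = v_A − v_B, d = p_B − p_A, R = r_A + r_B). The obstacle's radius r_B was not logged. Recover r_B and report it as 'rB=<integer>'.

m = 649
d = (8, 0);  v_rel = (4, -3),  |v_rel|² = 25
v_rel×d = (4)·(0) − (-3)·(8) = 24
since m = R²·25 − 24²:  R² = (576 + 649) / 25 = 49
R = √49 = 7  ⇒  r_B = 7 − 3 = 4

rB=4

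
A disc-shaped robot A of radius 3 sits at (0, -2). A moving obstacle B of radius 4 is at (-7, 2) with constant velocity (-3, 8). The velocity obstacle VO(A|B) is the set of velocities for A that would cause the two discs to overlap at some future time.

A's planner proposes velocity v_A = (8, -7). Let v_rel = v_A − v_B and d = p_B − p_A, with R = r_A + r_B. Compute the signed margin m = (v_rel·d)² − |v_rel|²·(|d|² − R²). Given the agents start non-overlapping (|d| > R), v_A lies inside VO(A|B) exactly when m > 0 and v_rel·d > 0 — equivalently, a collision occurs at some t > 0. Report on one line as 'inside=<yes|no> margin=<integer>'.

d = (-7, 4),  |d|² = 65;  R = 3+4 = 7,  c = 65−7² = 16
v_rel = (11, -15),  |v_rel|² = 346;  v_rel·d = (11)·(-7) + (-15)·(4) = -137
346·t² + 274·t + 16 = 0  ⇒  m = (-137)² − 346·16 = 13233
m = 13233 > 0,  v_rel·d = -137 < 0  ⇒  outside

inside=no margin=13233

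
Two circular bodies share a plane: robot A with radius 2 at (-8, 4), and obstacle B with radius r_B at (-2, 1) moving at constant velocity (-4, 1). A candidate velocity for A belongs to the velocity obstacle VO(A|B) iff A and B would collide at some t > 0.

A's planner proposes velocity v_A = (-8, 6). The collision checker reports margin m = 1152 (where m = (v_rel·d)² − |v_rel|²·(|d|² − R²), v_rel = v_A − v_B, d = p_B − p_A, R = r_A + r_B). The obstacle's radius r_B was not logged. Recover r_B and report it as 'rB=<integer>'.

m = 1152
d = (6, -3);  v_rel = (-4, 5),  |v_rel|² = 41
v_rel×d = (-4)·(-3) − (5)·(6) = -18
since m = R²·41 − (-18)²:  R² = (324 + 1152) / 41 = 36
R = √36 = 6  ⇒  r_B = 6 − 2 = 4

rB=4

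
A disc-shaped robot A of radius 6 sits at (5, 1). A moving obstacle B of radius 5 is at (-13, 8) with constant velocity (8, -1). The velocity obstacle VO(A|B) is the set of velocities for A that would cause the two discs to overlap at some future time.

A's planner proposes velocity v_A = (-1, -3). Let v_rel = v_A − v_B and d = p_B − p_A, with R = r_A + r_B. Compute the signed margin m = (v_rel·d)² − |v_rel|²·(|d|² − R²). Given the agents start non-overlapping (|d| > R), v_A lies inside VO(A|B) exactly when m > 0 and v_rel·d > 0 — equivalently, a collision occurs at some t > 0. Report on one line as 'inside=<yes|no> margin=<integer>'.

d = (-18, 7),  |d|² = 373;  R = 6+5 = 11,  c = 373−11² = 252
v_rel = (-9, -2),  |v_rel|² = 85;  v_rel·d = (-9)·(-18) + (-2)·(7) = 148
85·t² − 296·t + 252 = 0  ⇒  m = 148² − 85·252 = 484
m = 484 > 0,  v_rel·d = 148 > 0  ⇒  inside

inside=yes margin=484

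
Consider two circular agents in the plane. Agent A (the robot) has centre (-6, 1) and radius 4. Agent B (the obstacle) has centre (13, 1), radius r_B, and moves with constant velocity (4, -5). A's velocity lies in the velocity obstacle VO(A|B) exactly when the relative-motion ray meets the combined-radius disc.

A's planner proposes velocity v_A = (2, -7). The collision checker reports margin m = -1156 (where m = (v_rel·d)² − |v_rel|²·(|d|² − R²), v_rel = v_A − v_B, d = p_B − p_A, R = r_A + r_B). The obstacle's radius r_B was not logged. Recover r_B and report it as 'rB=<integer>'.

m = -1156
d = (19, 0);  v_rel = (-2, -2),  |v_rel|² = 8
v_rel×d = (-2)·(0) − (-2)·(19) = 38
since m = R²·8 − 38²:  R² = (1444 + -1156) / 8 = 36
R = √36 = 6  ⇒  r_B = 6 − 4 = 2

rB=2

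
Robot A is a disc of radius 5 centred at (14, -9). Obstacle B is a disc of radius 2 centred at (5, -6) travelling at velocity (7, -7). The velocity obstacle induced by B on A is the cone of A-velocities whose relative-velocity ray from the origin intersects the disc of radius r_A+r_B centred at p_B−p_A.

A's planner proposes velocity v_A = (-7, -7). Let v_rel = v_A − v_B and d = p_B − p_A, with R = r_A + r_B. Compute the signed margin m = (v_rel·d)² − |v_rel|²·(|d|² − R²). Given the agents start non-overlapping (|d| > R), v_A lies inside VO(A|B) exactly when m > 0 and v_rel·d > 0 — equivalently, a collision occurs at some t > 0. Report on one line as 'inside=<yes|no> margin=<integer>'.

d = (-9, 3),  |d|² = 90;  R = 5+2 = 7,  c = 90−7² = 41
v_rel = (-14, 0),  |v_rel|² = 196;  v_rel·d = (-14)·(-9) + (0)·(3) = 126
196·t² − 252·t + 41 = 0  ⇒  m = 126² − 196·41 = 7840
m = 7840 > 0,  v_rel·d = 126 > 0  ⇒  inside

inside=yes margin=7840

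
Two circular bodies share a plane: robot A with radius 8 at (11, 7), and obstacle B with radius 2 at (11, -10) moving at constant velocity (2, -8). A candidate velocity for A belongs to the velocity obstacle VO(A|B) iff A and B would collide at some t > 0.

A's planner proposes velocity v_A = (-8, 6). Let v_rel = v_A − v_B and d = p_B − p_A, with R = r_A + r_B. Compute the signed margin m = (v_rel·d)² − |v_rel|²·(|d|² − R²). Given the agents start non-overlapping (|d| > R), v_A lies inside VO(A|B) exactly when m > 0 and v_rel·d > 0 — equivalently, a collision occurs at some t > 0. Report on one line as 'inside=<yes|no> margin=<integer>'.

d = (0, -17),  |d|² = 289;  R = 8+2 = 10,  c = 289−10² = 189
v_rel = (-10, 14),  |v_rel|² = 296;  v_rel·d = (-10)·(0) + (14)·(-17) = -238
296·t² + 476·t + 189 = 0  ⇒  m = (-238)² − 296·189 = 700
m = 700 > 0,  v_rel·d = -238 < 0  ⇒  outside

inside=no margin=700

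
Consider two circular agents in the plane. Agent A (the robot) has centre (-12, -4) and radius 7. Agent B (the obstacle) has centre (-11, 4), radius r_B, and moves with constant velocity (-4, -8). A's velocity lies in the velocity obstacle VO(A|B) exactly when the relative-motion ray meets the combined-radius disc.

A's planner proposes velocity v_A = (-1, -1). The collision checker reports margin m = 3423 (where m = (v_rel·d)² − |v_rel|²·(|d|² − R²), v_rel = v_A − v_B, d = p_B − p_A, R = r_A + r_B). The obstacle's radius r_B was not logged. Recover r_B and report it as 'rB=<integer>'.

m = 3423
d = (1, 8);  v_rel = (3, 7),  |v_rel|² = 58
v_rel×d = (3)·(8) − (7)·(1) = 17
since m = R²·58 − 17²:  R² = (289 + 3423) / 58 = 64
R = √64 = 8  ⇒  r_B = 8 − 7 = 1

rB=1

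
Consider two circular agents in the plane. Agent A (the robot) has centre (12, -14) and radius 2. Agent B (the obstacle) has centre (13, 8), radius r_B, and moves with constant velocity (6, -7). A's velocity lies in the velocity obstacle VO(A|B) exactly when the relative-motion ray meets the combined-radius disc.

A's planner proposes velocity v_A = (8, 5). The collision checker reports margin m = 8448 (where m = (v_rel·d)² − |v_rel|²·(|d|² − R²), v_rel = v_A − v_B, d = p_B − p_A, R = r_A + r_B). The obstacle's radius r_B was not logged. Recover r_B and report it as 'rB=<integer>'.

m = 8448
d = (1, 22);  v_rel = (2, 12),  |v_rel|² = 148
v_rel×d = (2)·(22) − (12)·(1) = 32
since m = R²·148 − 32²:  R² = (1024 + 8448) / 148 = 64
R = √64 = 8  ⇒  r_B = 8 − 2 = 6

rB=6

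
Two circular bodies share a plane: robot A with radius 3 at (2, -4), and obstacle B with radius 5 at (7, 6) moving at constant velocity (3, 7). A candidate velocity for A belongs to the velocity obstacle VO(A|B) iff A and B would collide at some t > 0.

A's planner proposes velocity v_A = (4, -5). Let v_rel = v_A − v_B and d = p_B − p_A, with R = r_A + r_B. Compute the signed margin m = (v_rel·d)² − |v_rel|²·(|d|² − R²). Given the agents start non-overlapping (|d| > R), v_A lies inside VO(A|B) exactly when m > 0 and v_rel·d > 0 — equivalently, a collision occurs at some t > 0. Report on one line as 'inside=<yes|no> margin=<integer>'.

d = (5, 10),  |d|² = 125;  R = 3+5 = 8,  c = 125−8² = 61
v_rel = (1, -12),  |v_rel|² = 145;  v_rel·d = (1)·(5) + (-12)·(10) = -115
145·t² + 230·t + 61 = 0  ⇒  m = (-115)² − 145·61 = 4380
m = 4380 > 0,  v_rel·d = -115 < 0  ⇒  outside

inside=no margin=4380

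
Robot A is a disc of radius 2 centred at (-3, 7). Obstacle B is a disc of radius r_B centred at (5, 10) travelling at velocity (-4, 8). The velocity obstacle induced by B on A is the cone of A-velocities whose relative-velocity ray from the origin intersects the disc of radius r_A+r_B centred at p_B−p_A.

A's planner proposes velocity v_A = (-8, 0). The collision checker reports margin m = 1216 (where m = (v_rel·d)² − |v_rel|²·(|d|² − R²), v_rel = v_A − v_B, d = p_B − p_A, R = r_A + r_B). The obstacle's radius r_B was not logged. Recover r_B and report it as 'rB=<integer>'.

m = 1216
d = (8, 3);  v_rel = (-4, -8),  |v_rel|² = 80
v_rel×d = (-4)·(3) − (-8)·(8) = 52
since m = R²·80 − 52²:  R² = (2704 + 1216) / 80 = 49
R = √49 = 7  ⇒  r_B = 7 − 2 = 5

rB=5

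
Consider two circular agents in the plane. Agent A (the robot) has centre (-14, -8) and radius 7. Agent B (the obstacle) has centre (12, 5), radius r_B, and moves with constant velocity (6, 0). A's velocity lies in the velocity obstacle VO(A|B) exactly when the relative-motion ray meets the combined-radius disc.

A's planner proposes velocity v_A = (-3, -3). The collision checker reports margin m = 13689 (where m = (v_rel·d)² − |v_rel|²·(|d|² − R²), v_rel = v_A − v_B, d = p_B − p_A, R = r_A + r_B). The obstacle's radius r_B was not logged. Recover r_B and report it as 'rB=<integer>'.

m = 13689
d = (26, 13);  v_rel = (-9, -3),  |v_rel|² = 90
v_rel×d = (-9)·(13) − (-3)·(26) = -39
since m = R²·90 − (-39)²:  R² = (1521 + 13689) / 90 = 169
R = √169 = 13  ⇒  r_B = 13 − 7 = 6

rB=6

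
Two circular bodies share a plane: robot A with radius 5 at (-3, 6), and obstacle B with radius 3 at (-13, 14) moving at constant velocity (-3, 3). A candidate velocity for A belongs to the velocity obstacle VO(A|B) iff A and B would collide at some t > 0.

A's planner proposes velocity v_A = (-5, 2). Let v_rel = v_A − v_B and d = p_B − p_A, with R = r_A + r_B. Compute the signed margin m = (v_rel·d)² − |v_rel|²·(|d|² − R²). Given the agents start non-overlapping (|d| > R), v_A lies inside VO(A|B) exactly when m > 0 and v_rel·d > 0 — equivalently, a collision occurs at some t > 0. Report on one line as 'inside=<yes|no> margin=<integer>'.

d = (-10, 8),  |d|² = 164;  R = 5+3 = 8,  c = 164−8² = 100
v_rel = (-2, -1),  |v_rel|² = 5;  v_rel·d = (-2)·(-10) + (-1)·(8) = 12
5·t² − 24·t + 100 = 0  ⇒  m = 12² − 5·100 = -356
m = -356 < 0,  v_rel·d = 12 > 0  ⇒  outside

inside=no margin=-356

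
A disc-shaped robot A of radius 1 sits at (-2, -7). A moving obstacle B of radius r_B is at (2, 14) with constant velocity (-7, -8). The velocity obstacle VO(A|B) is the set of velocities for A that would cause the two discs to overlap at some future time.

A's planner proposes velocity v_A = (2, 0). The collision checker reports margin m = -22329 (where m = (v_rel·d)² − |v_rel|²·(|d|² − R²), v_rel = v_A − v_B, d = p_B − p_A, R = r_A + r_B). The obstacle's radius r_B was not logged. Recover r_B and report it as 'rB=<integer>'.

m = -22329
d = (4, 21);  v_rel = (9, 8),  |v_rel|² = 145
v_rel×d = (9)·(21) − (8)·(4) = 157
since m = R²·145 − 157²:  R² = (24649 + -22329) / 145 = 16
R = √16 = 4  ⇒  r_B = 4 − 1 = 3

rB=3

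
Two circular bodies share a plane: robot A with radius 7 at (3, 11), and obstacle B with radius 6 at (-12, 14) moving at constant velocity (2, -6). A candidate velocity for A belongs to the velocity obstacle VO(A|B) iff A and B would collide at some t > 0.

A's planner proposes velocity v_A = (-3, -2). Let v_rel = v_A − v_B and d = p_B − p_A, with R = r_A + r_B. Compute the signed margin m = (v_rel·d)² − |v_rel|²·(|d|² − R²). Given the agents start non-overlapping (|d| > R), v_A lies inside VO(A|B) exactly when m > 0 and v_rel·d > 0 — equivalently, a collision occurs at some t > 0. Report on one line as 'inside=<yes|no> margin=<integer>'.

d = (-15, 3),  |d|² = 234;  R = 7+6 = 13,  c = 234−13² = 65
v_rel = (-5, 4),  |v_rel|² = 41;  v_rel·d = (-5)·(-15) + (4)·(3) = 87
41·t² − 174·t + 65 = 0  ⇒  m = 87² − 41·65 = 4904
m = 4904 > 0,  v_rel·d = 87 > 0  ⇒  inside

inside=yes margin=4904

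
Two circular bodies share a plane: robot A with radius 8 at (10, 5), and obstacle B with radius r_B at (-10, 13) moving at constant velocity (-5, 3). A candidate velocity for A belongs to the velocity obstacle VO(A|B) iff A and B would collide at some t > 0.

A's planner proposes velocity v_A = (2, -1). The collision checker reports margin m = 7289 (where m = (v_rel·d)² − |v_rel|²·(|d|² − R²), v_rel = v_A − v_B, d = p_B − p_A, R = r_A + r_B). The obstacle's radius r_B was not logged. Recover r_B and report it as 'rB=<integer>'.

m = 7289
d = (-20, 8);  v_rel = (7, -4),  |v_rel|² = 65
v_rel×d = (7)·(8) − (-4)·(-20) = -24
since m = R²·65 − (-24)²:  R² = (576 + 7289) / 65 = 121
R = √121 = 11  ⇒  r_B = 11 − 8 = 3

rB=3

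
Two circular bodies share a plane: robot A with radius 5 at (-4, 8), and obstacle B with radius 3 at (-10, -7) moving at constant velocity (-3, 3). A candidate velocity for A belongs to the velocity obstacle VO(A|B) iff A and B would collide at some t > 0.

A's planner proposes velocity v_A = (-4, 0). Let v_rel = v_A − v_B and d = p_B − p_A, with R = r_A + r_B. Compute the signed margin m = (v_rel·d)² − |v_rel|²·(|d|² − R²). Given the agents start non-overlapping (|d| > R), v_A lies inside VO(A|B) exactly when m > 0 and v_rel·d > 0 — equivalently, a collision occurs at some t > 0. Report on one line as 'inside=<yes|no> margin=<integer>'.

d = (-6, -15),  |d|² = 261;  R = 5+3 = 8,  c = 261−8² = 197
v_rel = (-1, -3),  |v_rel|² = 10;  v_rel·d = (-1)·(-6) + (-3)·(-15) = 51
10·t² − 102·t + 197 = 0  ⇒  m = 51² − 10·197 = 631
m = 631 > 0,  v_rel·d = 51 > 0  ⇒  inside

inside=yes margin=631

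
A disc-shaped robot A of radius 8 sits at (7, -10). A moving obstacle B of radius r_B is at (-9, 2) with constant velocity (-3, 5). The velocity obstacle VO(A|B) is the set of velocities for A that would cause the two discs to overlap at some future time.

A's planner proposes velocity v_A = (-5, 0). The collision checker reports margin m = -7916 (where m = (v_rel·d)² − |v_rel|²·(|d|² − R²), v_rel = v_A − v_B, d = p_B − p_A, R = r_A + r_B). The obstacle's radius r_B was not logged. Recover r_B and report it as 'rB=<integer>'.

m = -7916
d = (-16, 12);  v_rel = (-2, -5),  |v_rel|² = 29
v_rel×d = (-2)·(12) − (-5)·(-16) = -104
since m = R²·29 − (-104)²:  R² = (10816 + -7916) / 29 = 100
R = √100 = 10  ⇒  r_B = 10 − 8 = 2

rB=2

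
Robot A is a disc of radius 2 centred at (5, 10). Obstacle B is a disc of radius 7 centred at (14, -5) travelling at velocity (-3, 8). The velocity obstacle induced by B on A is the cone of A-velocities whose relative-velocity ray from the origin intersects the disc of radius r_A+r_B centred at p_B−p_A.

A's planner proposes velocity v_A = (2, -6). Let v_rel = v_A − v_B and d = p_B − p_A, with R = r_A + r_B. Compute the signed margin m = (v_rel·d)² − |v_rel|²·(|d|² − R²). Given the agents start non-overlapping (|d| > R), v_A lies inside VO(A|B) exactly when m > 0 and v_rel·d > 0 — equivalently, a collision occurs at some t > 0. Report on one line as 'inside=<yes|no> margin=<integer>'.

d = (9, -15),  |d|² = 306;  R = 2+7 = 9,  c = 306−9² = 225
v_rel = (5, -14),  |v_rel|² = 221;  v_rel·d = (5)·(9) + (-14)·(-15) = 255
221·t² − 510·t + 225 = 0  ⇒  m = 255² − 221·225 = 15300
m = 15300 > 0,  v_rel·d = 255 > 0  ⇒  inside

inside=yes margin=15300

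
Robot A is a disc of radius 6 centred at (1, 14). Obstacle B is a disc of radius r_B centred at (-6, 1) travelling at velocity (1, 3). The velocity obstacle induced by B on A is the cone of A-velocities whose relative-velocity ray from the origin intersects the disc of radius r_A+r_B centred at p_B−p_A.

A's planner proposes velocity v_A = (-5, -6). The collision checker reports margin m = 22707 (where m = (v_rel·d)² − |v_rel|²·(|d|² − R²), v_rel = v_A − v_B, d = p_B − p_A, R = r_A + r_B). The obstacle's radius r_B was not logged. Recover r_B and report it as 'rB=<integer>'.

m = 22707
d = (-7, -13);  v_rel = (-6, -9),  |v_rel|² = 117
v_rel×d = (-6)·(-13) − (-9)·(-7) = 15
since m = R²·117 − 15²:  R² = (225 + 22707) / 117 = 196
R = √196 = 14  ⇒  r_B = 14 − 6 = 8

rB=8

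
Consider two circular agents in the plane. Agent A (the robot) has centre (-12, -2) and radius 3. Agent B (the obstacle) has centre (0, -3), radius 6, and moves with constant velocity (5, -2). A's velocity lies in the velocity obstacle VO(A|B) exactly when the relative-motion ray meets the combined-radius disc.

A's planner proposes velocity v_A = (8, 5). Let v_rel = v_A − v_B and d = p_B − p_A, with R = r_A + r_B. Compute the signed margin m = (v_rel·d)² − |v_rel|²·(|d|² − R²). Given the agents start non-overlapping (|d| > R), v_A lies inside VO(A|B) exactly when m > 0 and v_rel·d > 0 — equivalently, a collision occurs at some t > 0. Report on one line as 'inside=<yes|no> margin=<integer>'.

d = (12, -1),  |d|² = 145;  R = 3+6 = 9,  c = 145−9² = 64
v_rel = (3, 7),  |v_rel|² = 58;  v_rel·d = (3)·(12) + (7)·(-1) = 29
58·t² − 58·t + 64 = 0  ⇒  m = 29² − 58·64 = -2871
m = -2871 < 0,  v_rel·d = 29 > 0  ⇒  outside

inside=no margin=-2871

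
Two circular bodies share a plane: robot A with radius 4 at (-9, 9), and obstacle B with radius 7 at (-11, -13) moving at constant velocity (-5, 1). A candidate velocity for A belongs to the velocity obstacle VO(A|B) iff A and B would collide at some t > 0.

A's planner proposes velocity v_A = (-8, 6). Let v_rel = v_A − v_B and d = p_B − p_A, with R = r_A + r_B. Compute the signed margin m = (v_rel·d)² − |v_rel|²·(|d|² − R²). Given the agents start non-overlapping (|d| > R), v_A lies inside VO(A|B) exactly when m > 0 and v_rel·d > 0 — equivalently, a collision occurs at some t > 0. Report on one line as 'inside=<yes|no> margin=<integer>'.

d = (-2, -22),  |d|² = 488;  R = 4+7 = 11,  c = 488−11² = 367
v_rel = (-3, 5),  |v_rel|² = 34;  v_rel·d = (-3)·(-2) + (5)·(-22) = -104
34·t² + 208·t + 367 = 0  ⇒  m = (-104)² − 34·367 = -1662
m = -1662 < 0,  v_rel·d = -104 < 0  ⇒  outside

inside=no margin=-1662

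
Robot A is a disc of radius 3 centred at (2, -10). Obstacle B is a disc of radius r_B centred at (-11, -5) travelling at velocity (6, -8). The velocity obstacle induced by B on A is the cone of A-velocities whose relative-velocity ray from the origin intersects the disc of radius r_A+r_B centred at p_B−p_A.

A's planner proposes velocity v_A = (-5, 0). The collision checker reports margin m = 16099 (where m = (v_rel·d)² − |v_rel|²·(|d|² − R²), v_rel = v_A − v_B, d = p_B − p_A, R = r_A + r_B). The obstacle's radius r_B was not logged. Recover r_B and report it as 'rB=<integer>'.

m = 16099
d = (-13, 5);  v_rel = (-11, 8),  |v_rel|² = 185
v_rel×d = (-11)·(5) − (8)·(-13) = 49
since m = R²·185 − 49²:  R² = (2401 + 16099) / 185 = 100
R = √100 = 10  ⇒  r_B = 10 − 3 = 7

rB=7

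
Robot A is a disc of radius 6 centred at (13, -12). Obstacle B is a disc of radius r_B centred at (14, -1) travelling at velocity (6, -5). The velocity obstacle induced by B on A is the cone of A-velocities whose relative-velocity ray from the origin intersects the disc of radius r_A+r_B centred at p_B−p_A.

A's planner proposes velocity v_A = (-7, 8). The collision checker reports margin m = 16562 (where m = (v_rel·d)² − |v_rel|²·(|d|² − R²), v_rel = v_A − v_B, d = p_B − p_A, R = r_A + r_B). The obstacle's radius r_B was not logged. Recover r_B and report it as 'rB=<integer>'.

m = 16562
d = (1, 11);  v_rel = (-13, 13),  |v_rel|² = 338
v_rel×d = (-13)·(11) − (13)·(1) = -156
since m = R²·338 − (-156)²:  R² = (24336 + 16562) / 338 = 121
R = √121 = 11  ⇒  r_B = 11 − 6 = 5

rB=5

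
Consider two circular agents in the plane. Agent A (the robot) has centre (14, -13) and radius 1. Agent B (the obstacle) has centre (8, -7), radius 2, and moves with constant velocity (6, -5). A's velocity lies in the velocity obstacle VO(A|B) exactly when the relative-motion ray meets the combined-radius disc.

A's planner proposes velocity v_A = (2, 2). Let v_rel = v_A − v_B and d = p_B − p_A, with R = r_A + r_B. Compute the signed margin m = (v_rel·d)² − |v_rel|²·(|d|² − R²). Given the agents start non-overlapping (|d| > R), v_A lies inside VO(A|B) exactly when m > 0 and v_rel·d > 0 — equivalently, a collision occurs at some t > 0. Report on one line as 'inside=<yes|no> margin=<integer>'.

d = (-6, 6),  |d|² = 72;  R = 1+2 = 3,  c = 72−3² = 63
v_rel = (-4, 7),  |v_rel|² = 65;  v_rel·d = (-4)·(-6) + (7)·(6) = 66
65·t² − 132·t + 63 = 0  ⇒  m = 66² − 65·63 = 261
m = 261 > 0,  v_rel·d = 66 > 0  ⇒  inside

inside=yes margin=261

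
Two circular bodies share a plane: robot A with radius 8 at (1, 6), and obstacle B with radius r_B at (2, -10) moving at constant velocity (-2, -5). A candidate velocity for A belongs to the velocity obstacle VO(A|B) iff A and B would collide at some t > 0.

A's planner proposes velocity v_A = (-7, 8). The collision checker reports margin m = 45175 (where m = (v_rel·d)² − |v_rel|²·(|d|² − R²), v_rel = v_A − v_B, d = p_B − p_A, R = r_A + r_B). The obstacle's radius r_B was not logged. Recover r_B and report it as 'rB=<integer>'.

m = 45175
d = (1, -16);  v_rel = (-5, 13),  |v_rel|² = 194
v_rel×d = (-5)·(-16) − (13)·(1) = 67
since m = R²·194 − 67²:  R² = (4489 + 45175) / 194 = 256
R = √256 = 16  ⇒  r_B = 16 − 8 = 8

rB=8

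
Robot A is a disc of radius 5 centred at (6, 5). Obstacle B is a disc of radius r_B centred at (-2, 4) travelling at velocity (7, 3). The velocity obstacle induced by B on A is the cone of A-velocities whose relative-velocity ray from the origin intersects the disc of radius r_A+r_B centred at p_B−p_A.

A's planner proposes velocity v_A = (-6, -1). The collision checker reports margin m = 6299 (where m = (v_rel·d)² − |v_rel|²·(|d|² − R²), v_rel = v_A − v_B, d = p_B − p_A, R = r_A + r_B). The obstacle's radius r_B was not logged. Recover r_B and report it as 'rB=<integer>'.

m = 6299
d = (-8, -1);  v_rel = (-13, -4),  |v_rel|² = 185
v_rel×d = (-13)·(-1) − (-4)·(-8) = -19
since m = R²·185 − (-19)²:  R² = (361 + 6299) / 185 = 36
R = √36 = 6  ⇒  r_B = 6 − 5 = 1

rB=1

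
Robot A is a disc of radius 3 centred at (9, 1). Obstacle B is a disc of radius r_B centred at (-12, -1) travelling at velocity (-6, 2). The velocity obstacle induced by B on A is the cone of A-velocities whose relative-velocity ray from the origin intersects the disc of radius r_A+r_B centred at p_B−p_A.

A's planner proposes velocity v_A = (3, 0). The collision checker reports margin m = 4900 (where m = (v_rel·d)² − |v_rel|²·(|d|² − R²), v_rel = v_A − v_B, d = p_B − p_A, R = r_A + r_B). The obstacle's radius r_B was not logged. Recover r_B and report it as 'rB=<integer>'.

m = 4900
d = (-21, -2);  v_rel = (9, -2),  |v_rel|² = 85
v_rel×d = (9)·(-2) − (-2)·(-21) = -60
since m = R²·85 − (-60)²:  R² = (3600 + 4900) / 85 = 100
R = √100 = 10  ⇒  r_B = 10 − 3 = 7

rB=7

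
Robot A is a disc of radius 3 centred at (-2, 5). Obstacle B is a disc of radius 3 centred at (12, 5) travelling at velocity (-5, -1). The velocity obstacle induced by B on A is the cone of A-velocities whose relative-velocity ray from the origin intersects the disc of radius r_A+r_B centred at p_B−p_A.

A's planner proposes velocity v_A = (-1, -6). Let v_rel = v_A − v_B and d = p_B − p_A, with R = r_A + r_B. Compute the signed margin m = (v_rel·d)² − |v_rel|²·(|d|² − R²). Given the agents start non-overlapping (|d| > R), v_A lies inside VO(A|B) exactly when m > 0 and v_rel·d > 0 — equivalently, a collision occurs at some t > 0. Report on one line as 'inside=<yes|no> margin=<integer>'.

d = (14, 0),  |d|² = 196;  R = 3+3 = 6,  c = 196−6² = 160
v_rel = (4, -5),  |v_rel|² = 41;  v_rel·d = (4)·(14) + (-5)·(0) = 56
41·t² − 112·t + 160 = 0  ⇒  m = 56² − 41·160 = -3424
m = -3424 < 0,  v_rel·d = 56 > 0  ⇒  outside

inside=no margin=-3424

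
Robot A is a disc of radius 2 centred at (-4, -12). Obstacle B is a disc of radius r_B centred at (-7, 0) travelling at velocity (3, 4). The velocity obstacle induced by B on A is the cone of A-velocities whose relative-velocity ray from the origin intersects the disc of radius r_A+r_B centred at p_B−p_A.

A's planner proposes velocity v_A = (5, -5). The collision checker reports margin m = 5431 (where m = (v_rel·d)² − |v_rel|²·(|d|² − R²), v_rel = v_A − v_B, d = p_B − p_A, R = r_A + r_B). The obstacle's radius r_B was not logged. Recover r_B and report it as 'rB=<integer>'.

m = 5431
d = (-3, 12);  v_rel = (2, -9),  |v_rel|² = 85
v_rel×d = (2)·(12) − (-9)·(-3) = -3
since m = R²·85 − (-3)²:  R² = (9 + 5431) / 85 = 64
R = √64 = 8  ⇒  r_B = 8 − 2 = 6

rB=6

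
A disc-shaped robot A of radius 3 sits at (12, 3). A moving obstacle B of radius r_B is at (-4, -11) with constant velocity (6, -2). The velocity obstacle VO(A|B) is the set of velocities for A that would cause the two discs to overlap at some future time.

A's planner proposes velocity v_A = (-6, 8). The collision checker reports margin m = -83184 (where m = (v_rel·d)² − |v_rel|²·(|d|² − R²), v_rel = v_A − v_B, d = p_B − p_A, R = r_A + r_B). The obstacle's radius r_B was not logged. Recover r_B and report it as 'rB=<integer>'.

m = -83184
d = (-16, -14);  v_rel = (-12, 10),  |v_rel|² = 244
v_rel×d = (-12)·(-14) − (10)·(-16) = 328
since m = R²·244 − 328²:  R² = (107584 + -83184) / 244 = 100
R = √100 = 10  ⇒  r_B = 10 − 3 = 7

rB=7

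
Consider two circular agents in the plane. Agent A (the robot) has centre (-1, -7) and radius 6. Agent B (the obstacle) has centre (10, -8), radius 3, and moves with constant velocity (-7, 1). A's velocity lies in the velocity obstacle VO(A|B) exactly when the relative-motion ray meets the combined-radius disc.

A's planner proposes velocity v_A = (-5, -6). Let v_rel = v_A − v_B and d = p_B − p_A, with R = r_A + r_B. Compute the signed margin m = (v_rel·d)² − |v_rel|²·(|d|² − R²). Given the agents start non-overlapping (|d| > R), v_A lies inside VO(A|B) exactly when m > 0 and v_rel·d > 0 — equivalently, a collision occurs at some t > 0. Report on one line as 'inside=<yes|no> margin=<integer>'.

d = (11, -1),  |d|² = 122;  R = 6+3 = 9,  c = 122−9² = 41
v_rel = (2, -7),  |v_rel|² = 53;  v_rel·d = (2)·(11) + (-7)·(-1) = 29
53·t² − 58·t + 41 = 0  ⇒  m = 29² − 53·41 = -1332
m = -1332 < 0,  v_rel·d = 29 > 0  ⇒  outside

inside=no margin=-1332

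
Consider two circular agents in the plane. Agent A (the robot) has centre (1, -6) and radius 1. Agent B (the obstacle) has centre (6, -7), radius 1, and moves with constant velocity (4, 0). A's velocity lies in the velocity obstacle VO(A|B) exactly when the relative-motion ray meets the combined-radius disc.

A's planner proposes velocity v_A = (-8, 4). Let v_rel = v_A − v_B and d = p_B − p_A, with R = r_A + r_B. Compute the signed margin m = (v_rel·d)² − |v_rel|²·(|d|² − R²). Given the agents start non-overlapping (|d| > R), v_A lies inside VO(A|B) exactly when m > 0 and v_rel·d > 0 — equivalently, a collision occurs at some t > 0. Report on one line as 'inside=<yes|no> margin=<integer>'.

d = (5, -1),  |d|² = 26;  R = 1+1 = 2,  c = 26−2² = 22
v_rel = (-12, 4),  |v_rel|² = 160;  v_rel·d = (-12)·(5) + (4)·(-1) = -64
160·t² + 128·t + 22 = 0  ⇒  m = (-64)² − 160·22 = 576
m = 576 > 0,  v_rel·d = -64 < 0  ⇒  outside

inside=no margin=576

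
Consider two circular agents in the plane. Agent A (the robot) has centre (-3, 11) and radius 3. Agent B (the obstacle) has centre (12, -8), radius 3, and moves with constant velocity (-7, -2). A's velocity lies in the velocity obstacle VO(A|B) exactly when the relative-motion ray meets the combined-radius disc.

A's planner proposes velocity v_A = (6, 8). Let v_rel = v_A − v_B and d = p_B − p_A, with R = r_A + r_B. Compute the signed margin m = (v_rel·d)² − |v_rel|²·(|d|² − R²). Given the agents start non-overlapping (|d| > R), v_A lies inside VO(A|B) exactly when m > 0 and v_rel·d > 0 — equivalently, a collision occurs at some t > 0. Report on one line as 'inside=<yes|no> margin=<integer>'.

d = (15, -19),  |d|² = 586;  R = 3+3 = 6,  c = 586−6² = 550
v_rel = (13, 10),  |v_rel|² = 269;  v_rel·d = (13)·(15) + (10)·(-19) = 5
269·t² − 10·t + 550 = 0  ⇒  m = 5² − 269·550 = -147925
m = -147925 < 0,  v_rel·d = 5 > 0  ⇒  outside

inside=no margin=-147925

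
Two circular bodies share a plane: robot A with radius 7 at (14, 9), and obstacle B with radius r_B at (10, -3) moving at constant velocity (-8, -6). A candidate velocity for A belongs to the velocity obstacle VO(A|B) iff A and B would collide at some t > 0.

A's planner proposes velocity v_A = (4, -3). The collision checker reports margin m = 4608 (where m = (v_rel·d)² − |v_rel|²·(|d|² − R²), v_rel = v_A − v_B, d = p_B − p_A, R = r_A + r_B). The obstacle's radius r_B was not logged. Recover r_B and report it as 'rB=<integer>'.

m = 4608
d = (-4, -12);  v_rel = (12, 3),  |v_rel|² = 153
v_rel×d = (12)·(-12) − (3)·(-4) = -132
since m = R²·153 − (-132)²:  R² = (17424 + 4608) / 153 = 144
R = √144 = 12  ⇒  r_B = 12 − 7 = 5

rB=5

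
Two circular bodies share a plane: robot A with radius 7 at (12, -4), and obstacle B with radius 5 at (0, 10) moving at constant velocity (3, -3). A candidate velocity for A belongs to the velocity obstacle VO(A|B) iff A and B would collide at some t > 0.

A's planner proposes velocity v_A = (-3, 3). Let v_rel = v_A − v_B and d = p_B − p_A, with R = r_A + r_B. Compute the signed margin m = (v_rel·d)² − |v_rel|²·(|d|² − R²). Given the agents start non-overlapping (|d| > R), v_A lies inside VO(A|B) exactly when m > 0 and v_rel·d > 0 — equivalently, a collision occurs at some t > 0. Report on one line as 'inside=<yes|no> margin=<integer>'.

d = (-12, 14),  |d|² = 340;  R = 7+5 = 12,  c = 340−12² = 196
v_rel = (-6, 6),  |v_rel|² = 72;  v_rel·d = (-6)·(-12) + (6)·(14) = 156
72·t² − 312·t + 196 = 0  ⇒  m = 156² − 72·196 = 10224
m = 10224 > 0,  v_rel·d = 156 > 0  ⇒  inside

inside=yes margin=10224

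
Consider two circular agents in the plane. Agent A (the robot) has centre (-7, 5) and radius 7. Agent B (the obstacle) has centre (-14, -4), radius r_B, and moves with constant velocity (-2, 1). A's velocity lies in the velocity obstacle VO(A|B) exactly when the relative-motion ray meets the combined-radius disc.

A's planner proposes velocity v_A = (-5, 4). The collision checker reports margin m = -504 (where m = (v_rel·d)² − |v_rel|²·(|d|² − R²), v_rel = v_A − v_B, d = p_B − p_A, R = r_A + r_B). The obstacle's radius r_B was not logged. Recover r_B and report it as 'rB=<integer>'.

m = -504
d = (-7, -9);  v_rel = (-3, 3),  |v_rel|² = 18
v_rel×d = (-3)·(-9) − (3)·(-7) = 48
since m = R²·18 − 48²:  R² = (2304 + -504) / 18 = 100
R = √100 = 10  ⇒  r_B = 10 − 7 = 3

rB=3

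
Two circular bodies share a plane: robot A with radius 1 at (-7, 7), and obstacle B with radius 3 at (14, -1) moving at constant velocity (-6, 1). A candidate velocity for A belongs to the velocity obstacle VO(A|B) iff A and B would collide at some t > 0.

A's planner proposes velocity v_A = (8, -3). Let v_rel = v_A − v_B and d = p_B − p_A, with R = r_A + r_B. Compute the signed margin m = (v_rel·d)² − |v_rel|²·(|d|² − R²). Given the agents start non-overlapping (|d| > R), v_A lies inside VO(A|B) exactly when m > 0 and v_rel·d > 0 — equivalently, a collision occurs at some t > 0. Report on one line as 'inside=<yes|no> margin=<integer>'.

d = (21, -8),  |d|² = 505;  R = 1+3 = 4,  c = 505−4² = 489
v_rel = (14, -4),  |v_rel|² = 212;  v_rel·d = (14)·(21) + (-4)·(-8) = 326
212·t² − 652·t + 489 = 0  ⇒  m = 326² − 212·489 = 2608
m = 2608 > 0,  v_rel·d = 326 > 0  ⇒  inside

inside=yes margin=2608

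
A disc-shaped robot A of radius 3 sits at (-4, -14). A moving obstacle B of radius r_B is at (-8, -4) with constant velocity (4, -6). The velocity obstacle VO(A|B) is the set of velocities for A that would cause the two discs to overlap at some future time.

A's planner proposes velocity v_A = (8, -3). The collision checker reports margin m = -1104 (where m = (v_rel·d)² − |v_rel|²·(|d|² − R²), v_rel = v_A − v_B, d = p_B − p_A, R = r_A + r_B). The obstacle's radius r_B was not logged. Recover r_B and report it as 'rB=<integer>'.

m = -1104
d = (-4, 10);  v_rel = (4, 3),  |v_rel|² = 25
v_rel×d = (4)·(10) − (3)·(-4) = 52
since m = R²·25 − 52²:  R² = (2704 + -1104) / 25 = 64
R = √64 = 8  ⇒  r_B = 8 − 3 = 5

rB=5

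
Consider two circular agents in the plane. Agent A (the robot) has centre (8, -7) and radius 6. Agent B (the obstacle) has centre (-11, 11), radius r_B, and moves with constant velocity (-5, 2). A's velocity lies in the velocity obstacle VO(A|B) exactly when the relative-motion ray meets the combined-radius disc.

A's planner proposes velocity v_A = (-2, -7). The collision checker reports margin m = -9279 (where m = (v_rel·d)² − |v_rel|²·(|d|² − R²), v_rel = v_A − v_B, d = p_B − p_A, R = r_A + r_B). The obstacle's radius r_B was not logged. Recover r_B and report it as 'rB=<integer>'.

m = -9279
d = (-19, 18);  v_rel = (3, -9),  |v_rel|² = 90
v_rel×d = (3)·(18) − (-9)·(-19) = -117
since m = R²·90 − (-117)²:  R² = (13689 + -9279) / 90 = 49
R = √49 = 7  ⇒  r_B = 7 − 6 = 1

rB=1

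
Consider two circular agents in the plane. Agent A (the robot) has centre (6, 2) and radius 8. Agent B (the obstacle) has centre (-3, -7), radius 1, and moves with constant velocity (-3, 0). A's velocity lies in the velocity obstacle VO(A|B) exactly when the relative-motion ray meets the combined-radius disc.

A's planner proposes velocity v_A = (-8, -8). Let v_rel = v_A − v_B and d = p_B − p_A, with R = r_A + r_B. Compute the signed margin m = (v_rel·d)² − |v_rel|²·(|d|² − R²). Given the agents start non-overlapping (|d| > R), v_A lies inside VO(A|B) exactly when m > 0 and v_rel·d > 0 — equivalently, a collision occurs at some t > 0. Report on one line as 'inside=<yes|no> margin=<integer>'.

d = (-9, -9),  |d|² = 162;  R = 8+1 = 9,  c = 162−9² = 81
v_rel = (-5, -8),  |v_rel|² = 89;  v_rel·d = (-5)·(-9) + (-8)·(-9) = 117
89·t² − 234·t + 81 = 0  ⇒  m = 117² − 89·81 = 6480
m = 6480 > 0,  v_rel·d = 117 > 0  ⇒  inside

inside=yes margin=6480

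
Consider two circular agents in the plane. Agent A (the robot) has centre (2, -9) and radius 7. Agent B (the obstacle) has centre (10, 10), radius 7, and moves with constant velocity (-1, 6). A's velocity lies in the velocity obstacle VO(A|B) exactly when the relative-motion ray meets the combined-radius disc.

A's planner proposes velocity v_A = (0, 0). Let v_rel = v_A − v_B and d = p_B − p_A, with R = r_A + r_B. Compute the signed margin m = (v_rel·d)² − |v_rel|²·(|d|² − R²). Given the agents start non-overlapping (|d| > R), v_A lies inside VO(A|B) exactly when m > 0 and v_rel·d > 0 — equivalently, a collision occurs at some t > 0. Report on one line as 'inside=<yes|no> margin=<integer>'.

d = (8, 19),  |d|² = 425;  R = 7+7 = 14,  c = 425−14² = 229
v_rel = (1, -6),  |v_rel|² = 37;  v_rel·d = (1)·(8) + (-6)·(19) = -106
37·t² + 212·t + 229 = 0  ⇒  m = (-106)² − 37·229 = 2763
m = 2763 > 0,  v_rel·d = -106 < 0  ⇒  outside

inside=no margin=2763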